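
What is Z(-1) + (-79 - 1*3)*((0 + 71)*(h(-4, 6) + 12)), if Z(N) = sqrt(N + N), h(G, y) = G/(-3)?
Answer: -232880/3 + I*sqrt(2) ≈ -77627.0 + 1.4142*I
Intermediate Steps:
h(G, y) = -G/3 (h(G, y) = G*(-1/3) = -G/3)
Z(N) = sqrt(2)*sqrt(N) (Z(N) = sqrt(2*N) = sqrt(2)*sqrt(N))
Z(-1) + (-79 - 1*3)*((0 + 71)*(h(-4, 6) + 12)) = sqrt(2)*sqrt(-1) + (-79 - 1*3)*((0 + 71)*(-1/3*(-4) + 12)) = sqrt(2)*I + (-79 - 3)*(71*(4/3 + 12)) = I*sqrt(2) - 5822*40/3 = I*sqrt(2) - 82*2840/3 = I*sqrt(2) - 232880/3 = -232880/3 + I*sqrt(2)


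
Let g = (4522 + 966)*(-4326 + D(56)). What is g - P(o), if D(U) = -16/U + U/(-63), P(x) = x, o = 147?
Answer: -213729131/9 ≈ -2.3748e+7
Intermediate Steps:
D(U) = -16/U - U/63 (D(U) = -16/U + U*(-1/63) = -16/U - U/63)
g = -213727808/9 (g = (4522 + 966)*(-4326 + (-16/56 - 1/63*56)) = 5488*(-4326 + (-16*1/56 - 8/9)) = 5488*(-4326 + (-2/7 - 8/9)) = 5488*(-4326 - 74/63) = 5488*(-272612/63) = -213727808/9 ≈ -2.3748e+7)
g - P(o) = -213727808/9 - 1*147 = -213727808/9 - 147 = -213729131/9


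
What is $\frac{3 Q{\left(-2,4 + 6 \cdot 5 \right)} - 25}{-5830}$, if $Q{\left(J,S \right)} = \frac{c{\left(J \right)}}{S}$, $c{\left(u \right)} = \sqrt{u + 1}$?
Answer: $\frac{5}{1166} - \frac{3 i}{198220} \approx 0.0042882 - 1.5135 \cdot 10^{-5} i$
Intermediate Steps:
$c{\left(u \right)} = \sqrt{1 + u}$
$Q{\left(J,S \right)} = \frac{\sqrt{1 + J}}{S}$
$\frac{3 Q{\left(-2,4 + 6 \cdot 5 \right)} - 25}{-5830} = \frac{3 \frac{\sqrt{1 - 2}}{4 + 6 \cdot 5} - 25}{-5830} = \left(3 \frac{\sqrt{-1}}{4 + 30} - 25\right) \left(- \frac{1}{5830}\right) = \left(3 \frac{i}{34} - 25\right) \left(- \frac{1}{5830}\right) = \left(\frac{3 i}{34} - 25\right) \left(- \frac{1}{5830}\right) = \left(-25 + \frac{3 i}{34}\right) \left(- \frac{1}{5830}\right) = \frac{5}{1166} - \frac{3 i}{198220}$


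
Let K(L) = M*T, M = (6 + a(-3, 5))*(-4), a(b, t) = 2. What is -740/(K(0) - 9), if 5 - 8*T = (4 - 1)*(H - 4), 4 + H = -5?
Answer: 4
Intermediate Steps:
H = -9 (H = -4 - 5 = -9)
T = 11/2 (T = 5/8 - (4 - 1)*(-9 - 4)/8 = 5/8 - 3*(-13)/8 = 5/8 - 1/8*(-39) = 5/8 + 39/8 = 11/2 ≈ 5.5000)
M = -32 (M = (6 + 2)*(-4) = 8*(-4) = -32)
K(L) = -176 (K(L) = -32*11/2 = -176)
-740/(K(0) - 9) = -740/(-176 - 9) = -740/(-185) = -1/185*(-740) = 4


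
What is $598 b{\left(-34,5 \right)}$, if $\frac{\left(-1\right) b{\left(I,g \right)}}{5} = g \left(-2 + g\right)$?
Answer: $-44850$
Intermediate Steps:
$b{\left(I,g \right)} = - 5 g \left(-2 + g\right)$
$598 b{\left(-34,5 \right)} = 598 \cdot 5 \cdot 5 \left(2 - 5\right) = 598 \cdot 5 \cdot 5 \left(-3\right) = 598 \left(-75\right) = -44850$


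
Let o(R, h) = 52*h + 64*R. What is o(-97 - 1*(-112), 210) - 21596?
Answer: -9716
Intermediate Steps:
o(-97 - 1*(-112), 210) - 21596 = (52*210 + 64*(-97 - 1*(-112))) - 21596 = (10920 + 64*(-97 + 112)) - 21596 = (10920 + 64*15) - 21596 = (10920 + 960) - 21596 = 11880 - 21596 = -9716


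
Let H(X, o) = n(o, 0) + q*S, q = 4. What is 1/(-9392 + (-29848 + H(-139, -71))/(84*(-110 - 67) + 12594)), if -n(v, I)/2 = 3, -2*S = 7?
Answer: -379/3554590 ≈ -0.00010662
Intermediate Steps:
S = -7/2 (S = -½*7 = -7/2 ≈ -3.5000)
n(v, I) = -6 (n(v, I) = -2*3 = -6)
H(X, o) = -20 (H(X, o) = -6 + 4*(-7/2) = -6 - 14 = -20)
1/(-9392 + (-29848 + H(-139, -71))/(84*(-110 - 67) + 12594)) = 1/(-9392 + (-29848 - 20)/(84*(-110 - 67) + 12594)) = 1/(-9392 - 29868/(84*(-177) + 12594)) = 1/(-9392 - 29868/(-14868 + 12594)) = 1/(-9392 - 29868/(-2274)) = 1/(-9392 - 29868*(-1/2274)) = 1/(-9392 + 4978/379) = 1/(-3554590/379) = -379/3554590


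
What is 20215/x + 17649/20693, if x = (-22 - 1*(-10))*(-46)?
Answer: 428051243/11422536 ≈ 37.474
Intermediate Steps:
x = 552 (x = (-22 + 10)*(-46) = -12*(-46) = 552)
20215/x + 17649/20693 = 20215/552 + 17649/20693 = 428051243/11422536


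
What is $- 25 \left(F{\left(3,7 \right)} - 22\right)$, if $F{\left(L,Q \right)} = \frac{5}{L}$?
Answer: $\frac{1525}{3} \approx 508.33$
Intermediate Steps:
$- 25 \left(F{\left(3,7 \right)} - 22\right) = - 25 \left(\frac{5}{3} - 22\right) = \left(-25\right) \left(- \frac{61}{3}\right) = \frac{1525}{3}$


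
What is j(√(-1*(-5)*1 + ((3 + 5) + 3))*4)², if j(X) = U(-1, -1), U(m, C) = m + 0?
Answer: 1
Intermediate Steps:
U(m, C) = m
j(X) = -1
j(√(-1*(-5)*1 + ((3 + 5) + 3))*4)² = (-1)² = 1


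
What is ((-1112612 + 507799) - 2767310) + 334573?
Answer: -3037550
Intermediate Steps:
((-1112612 + 507799) - 2767310) + 334573 = (-604813 - 2767310) + 334573 = -3372123 + 334573 = -3037550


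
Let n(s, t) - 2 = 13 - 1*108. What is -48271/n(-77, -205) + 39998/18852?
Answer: 152287451/292206 ≈ 521.17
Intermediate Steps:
n(s, t) = -93 (n(s, t) = 2 + (13 - 1*108) = 2 + (13 - 108) = 2 - 95 = -93)
-48271/n(-77, -205) + 39998/18852 = -48271/(-93) + 39998/18852 = -48271*(-1/93) + 39998*(1/18852) = 48271/93 + 19999/9426 = 152287451/292206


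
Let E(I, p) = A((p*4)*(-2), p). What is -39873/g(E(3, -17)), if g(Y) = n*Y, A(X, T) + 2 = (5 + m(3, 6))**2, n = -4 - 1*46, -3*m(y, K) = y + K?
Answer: 39873/100 ≈ 398.73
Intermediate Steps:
m(y, K) = -K/3 - y/3 (m(y, K) = -(y + K)/3 = -(K + y)/3 = -K/3 - y/3)
n = -50 (n = -4 - 46 = -50)
A(X, T) = 2 (A(X, T) = -2 + (5 + (-1/3*6 - 1/3*3))**2 = -2 + (5 + (-2 - 1))**2 = -2 + (5 - 3)**2 = -2 + 2**2 = -2 + 4 = 2)
E(I, p) = 2
g(Y) = -50*Y
-39873/g(E(3, -17)) = -39873/((-50*2)) = -39873/(-100) = -39873*(-1/100) = 39873/100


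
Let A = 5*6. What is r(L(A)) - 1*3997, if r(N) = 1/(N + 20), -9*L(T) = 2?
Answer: -711457/178 ≈ -3996.9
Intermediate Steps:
A = 30
L(T) = -2/9 (L(T) = -⅑*2 = -2/9)
r(N) = 1/(20 + N)
r(L(A)) - 1*3997 = 1/(20 - 2/9) - 1*3997 = 1/(178/9) - 3997 = 9/178 - 3997 = -711457/178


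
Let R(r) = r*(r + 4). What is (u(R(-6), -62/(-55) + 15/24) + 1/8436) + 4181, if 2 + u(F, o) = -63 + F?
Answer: 34823809/8436 ≈ 4128.0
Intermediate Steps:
R(r) = r*(4 + r)
u(F, o) = -65 + F (u(F, o) = -2 + (-63 + F) = -65 + F)
(u(R(-6), -62/(-55) + 15/24) + 1/8436) + 4181 = ((-65 - 6*(4 - 6)) + 1/8436) + 4181 = ((-65 - 6*(-2)) + 1/8436) + 4181 = ((-65 + 12) + 1/8436) + 4181 = (-53 + 1/8436) + 4181 = -447107/8436 + 4181 = 34823809/8436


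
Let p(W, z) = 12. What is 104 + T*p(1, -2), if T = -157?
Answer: -1780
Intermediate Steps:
104 + T*p(1, -2) = 104 - 157*12 = 104 - 1884 = -1780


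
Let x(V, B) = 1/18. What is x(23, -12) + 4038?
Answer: 72685/18 ≈ 4038.1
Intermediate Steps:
x(V, B) = 1/18
x(23, -12) + 4038 = 1/18 + 4038 = 72685/18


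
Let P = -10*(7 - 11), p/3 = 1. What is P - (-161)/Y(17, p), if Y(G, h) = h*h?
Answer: 521/9 ≈ 57.889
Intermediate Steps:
p = 3 (p = 3*1 = 3)
Y(G, h) = h²
P = 40 (P = -10*(-4) = 40)
P - (-161)/Y(17, p) = 40 - (-161)/(3²) = 40 - (-161)/9 = 40 - 1*(-161/9) = 40 + 161/9 = 521/9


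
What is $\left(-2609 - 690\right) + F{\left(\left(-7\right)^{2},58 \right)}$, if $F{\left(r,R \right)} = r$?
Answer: $-3250$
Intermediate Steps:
$\left(-2609 - 690\right) + F{\left(\left(-7\right)^{2},58 \right)} = \left(-2609 - 690\right) + \left(-7\right)^{2} = -3299 + 49 = -3250$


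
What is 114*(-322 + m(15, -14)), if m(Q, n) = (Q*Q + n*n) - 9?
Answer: 10260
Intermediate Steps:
m(Q, n) = -9 + Q² + n² (m(Q, n) = (Q² + n²) - 9 = -9 + Q² + n²)
114*(-322 + m(15, -14)) = 114*(-322 + (-9 + 15² + (-14)²)) = 114*(-322 + (-9 + 225 + 196)) = 114*(-322 + 412) = 114*90 = 10260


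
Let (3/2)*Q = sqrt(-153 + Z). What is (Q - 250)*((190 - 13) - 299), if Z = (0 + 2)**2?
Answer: 30500 - 244*I*sqrt(149)/3 ≈ 30500.0 - 992.8*I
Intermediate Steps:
Z = 4 (Z = 2**2 = 4)
Q = 2*I*sqrt(149)/3 (Q = 2*sqrt(-153 + 4)/3 = 2*sqrt(-149)/3 = 2*(I*sqrt(149))/3 = 2*I*sqrt(149)/3 ≈ 8.1377*I)
(Q - 250)*((190 - 13) - 299) = (2*I*sqrt(149)/3 - 250)*((190 - 13) - 299) = (-250 + 2*I*sqrt(149)/3)*(177 - 299) = (-250 + 2*I*sqrt(149)/3)*(-122) = 30500 - 244*I*sqrt(149)/3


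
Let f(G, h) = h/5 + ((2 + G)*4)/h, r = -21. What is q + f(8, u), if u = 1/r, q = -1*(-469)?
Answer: -38956/105 ≈ -371.01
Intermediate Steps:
q = 469
u = -1/21 (u = 1/(-21) = -1/21 ≈ -0.047619)
f(G, h) = h/5 + (8 + 4*G)/h (f(G, h) = h*(⅕) + (8 + 4*G)/h = h/5 + (8 + 4*G)/h)
q + f(8, u) = 469 + (40 + (-1/21)² + 20*8)/(5*(-1/21)) = 469 + (⅕)*(-21)*(40 + 1/441 + 160) = 469 + (⅕)*(-21)*(88201/441) = 469 - 88201/105 = -38956/105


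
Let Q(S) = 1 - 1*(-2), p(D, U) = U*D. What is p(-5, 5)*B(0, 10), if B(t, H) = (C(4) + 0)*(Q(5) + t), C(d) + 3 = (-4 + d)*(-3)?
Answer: 225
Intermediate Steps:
C(d) = 9 - 3*d (C(d) = -3 + (-4 + d)*(-3) = -3 + (12 - 3*d) = 9 - 3*d)
p(D, U) = D*U
Q(S) = 3 (Q(S) = 1 + 2 = 3)
B(t, H) = -9 - 3*t (B(t, H) = ((9 - 3*4) + 0)*(3 + t) = ((9 - 12) + 0)*(3 + t) = (-3 + 0)*(3 + t) = -3*(3 + t) = -9 - 3*t)
p(-5, 5)*B(0, 10) = (-5*5)*(-9 - 3*0) = -25*(-9 + 0) = -25*(-9) = 225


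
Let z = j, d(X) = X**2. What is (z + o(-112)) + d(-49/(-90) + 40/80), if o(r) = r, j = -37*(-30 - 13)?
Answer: 2997184/2025 ≈ 1480.1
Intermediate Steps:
j = 1591 (j = -37*(-43) = 1591)
z = 1591
(z + o(-112)) + d(-49/(-90) + 40/80) = (1591 - 112) + (-49/(-90) + 40/80)**2 = 1479 + (-49*(-1/90) + 40*(1/80))**2 = 1479 + (49/90 + 1/2)**2 = 1479 + (47/45)**2 = 1479 + 2209/2025 = 2997184/2025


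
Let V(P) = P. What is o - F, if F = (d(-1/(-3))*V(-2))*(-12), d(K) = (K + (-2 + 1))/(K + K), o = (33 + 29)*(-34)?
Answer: -2084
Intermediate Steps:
o = -2108 (o = 62*(-34) = -2108)
d(K) = (-1 + K)/(2*K) (d(K) = (K - 1)/((2*K)) = (-1 + K)*(1/(2*K)) = (-1 + K)/(2*K))
F = -24 (F = (((-1 - 1/(-3))/(2*((-1/(-3)))))*(-2))*(-12) = (((-1 - 1*(-⅓))/(2*((-1*(-⅓)))))*(-2))*(-12) = (((-1 + ⅓)/(2*(⅓)))*(-2))*(-12) = (((½)*3*(-⅔))*(-2))*(-12) = -1*(-2)*(-12) = 2*(-12) = -24)
o - F = -2108 - 1*(-24) = -2108 + 24 = -2084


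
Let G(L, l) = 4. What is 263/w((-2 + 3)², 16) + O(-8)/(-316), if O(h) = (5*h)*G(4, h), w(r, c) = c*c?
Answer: 31017/20224 ≈ 1.5337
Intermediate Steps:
w(r, c) = c²
O(h) = 20*h (O(h) = (5*h)*4 = 20*h)
263/w((-2 + 3)², 16) + O(-8)/(-316) = 263/(16²) + (20*(-8))/(-316) = 263/256 - 160*(-1/316) = 263*(1/256) + 40/79 = 263/256 + 40/79 = 31017/20224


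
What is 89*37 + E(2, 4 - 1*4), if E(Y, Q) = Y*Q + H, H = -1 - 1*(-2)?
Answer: 3294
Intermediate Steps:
H = 1 (H = -1 + 2 = 1)
E(Y, Q) = 1 + Q*Y (E(Y, Q) = Y*Q + 1 = Q*Y + 1 = 1 + Q*Y)
89*37 + E(2, 4 - 1*4) = 89*37 + (1 + (4 - 1*4)*2) = 3293 + (1 + (4 - 4)*2) = 3293 + (1 + 0*2) = 3293 + (1 + 0) = 3293 + 1 = 3294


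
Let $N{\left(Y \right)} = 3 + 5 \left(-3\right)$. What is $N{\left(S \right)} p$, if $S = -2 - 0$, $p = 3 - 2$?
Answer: $-12$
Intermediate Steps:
$p = 1$ ($p = 3 - 2 = 1$)
$S = -2$ ($S = -2 + 0 = -2$)
$N{\left(Y \right)} = -12$ ($N{\left(Y \right)} = 3 - 15 = -12$)
$N{\left(S \right)} p = \left(-12\right) 1 = -12$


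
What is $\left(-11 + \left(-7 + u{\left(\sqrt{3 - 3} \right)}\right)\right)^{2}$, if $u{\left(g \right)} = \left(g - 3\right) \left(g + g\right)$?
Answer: $324$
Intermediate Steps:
$u{\left(g \right)} = 2 g \left(-3 + g\right)$ ($u{\left(g \right)} = \left(-3 + g\right) 2 g = 2 g \left(-3 + g\right)$)
$\left(-11 + \left(-7 + u{\left(\sqrt{3 - 3} \right)}\right)\right)^{2} = \left(-11 - \left(7 - 2 \sqrt{3 - 3} \left(-3 + \sqrt{3 - 3}\right)\right)\right)^{2} = \left(-11 - \left(7 - 2 \sqrt{0} \left(-3 + \sqrt{0}\right)\right)\right)^{2} = \left(-11 - \left(7 + 0 \left(-3 + 0\right)\right)\right)^{2} = \left(-11 - \left(7 + 0 \left(-3\right)\right)\right)^{2} = \left(-11 + \left(-7 + 0\right)\right)^{2} = \left(-11 - 7\right)^{2} = \left(-18\right)^{2} = 324$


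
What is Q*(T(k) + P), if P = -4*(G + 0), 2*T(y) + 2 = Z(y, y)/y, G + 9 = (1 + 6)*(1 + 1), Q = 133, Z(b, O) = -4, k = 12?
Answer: -16891/6 ≈ -2815.2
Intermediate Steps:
G = 5 (G = -9 + (1 + 6)*(1 + 1) = -9 + 7*2 = -9 + 14 = 5)
T(y) = -1 - 2/y (T(y) = -1 + (-4/y)/2 = -1 - 2/y)
P = -20 (P = -4*(5 + 0) = -4*5 = -20)
Q*(T(k) + P) = 133*((-2 - 1*12)/12 - 20) = 133*((-2 - 12)/12 - 20) = 133*((1/12)*(-14) - 20) = 133*(-7/6 - 20) = 133*(-127/6) = -16891/6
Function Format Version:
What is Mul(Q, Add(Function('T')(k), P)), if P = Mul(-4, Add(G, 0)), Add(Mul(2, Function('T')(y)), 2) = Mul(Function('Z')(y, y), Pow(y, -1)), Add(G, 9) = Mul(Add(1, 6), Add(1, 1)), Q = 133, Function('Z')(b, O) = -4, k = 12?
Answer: Rational(-16891, 6) ≈ -2815.2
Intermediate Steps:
G = 5 (G = Add(-9, Mul(Add(1, 6), Add(1, 1))) = Add(-9, Mul(7, 2)) = Add(-9, 14) = 5)
Function('T')(y) = Add(-1, Mul(-2, Pow(y, -1))) (Function('T')(y) = Add(-1, Mul(Rational(1, 2), Mul(-4, Pow(y, -1)))) = Add(-1, Mul(-2, Pow(y, -1))))
P = -20 (P = Mul(-4, Add(5, 0)) = Mul(-4, 5) = -20)
Mul(Q, Add(Function('T')(k), P)) = Mul(133, Add(Mul(Pow(12, -1), Add(-2, Mul(-1, 12))), -20)) = Mul(133, Add(Mul(Rational(1, 12), Add(-2, -12)), -20)) = Mul(133, Add(Mul(Rational(1, 12), -14), -20)) = Mul(133, Add(Rational(-7, 6), -20)) = Mul(133, Rational(-127, 6)) = Rational(-16891, 6)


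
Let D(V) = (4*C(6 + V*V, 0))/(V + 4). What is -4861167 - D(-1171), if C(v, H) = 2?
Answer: -5672981881/1167 ≈ -4.8612e+6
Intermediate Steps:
D(V) = 8/(4 + V) (D(V) = (4*2)/(V + 4) = 8/(4 + V))
-4861167 - D(-1171) = -4861167 - 8/(4 - 1171) = -4861167 - 8/(-1167) = -4861167 - 8*(-1)/1167 = -4861167 - 1*(-8/1167) = -4861167 + 8/1167 = -5672981881/1167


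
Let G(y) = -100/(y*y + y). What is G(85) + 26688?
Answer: 19508918/731 ≈ 26688.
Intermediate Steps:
G(y) = -100/(y + y**2) (G(y) = -100/(y**2 + y) = -100/(y + y**2))
G(85) + 26688 = -100/(85*(1 + 85)) + 26688 = -100*1/85/86 + 26688 = -100*1/85*1/86 + 26688 = -10/731 + 26688 = 19508918/731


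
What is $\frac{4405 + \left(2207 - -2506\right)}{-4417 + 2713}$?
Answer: $- \frac{4559}{852} \approx -5.3509$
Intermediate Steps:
$\frac{4405 + \left(2207 - -2506\right)}{-4417 + 2713} = \frac{4405 + \left(2207 + 2506\right)}{-1704} = \left(4405 + 4713\right) \left(- \frac{1}{1704}\right) = 9118 \left(- \frac{1}{1704}\right) = - \frac{4559}{852}$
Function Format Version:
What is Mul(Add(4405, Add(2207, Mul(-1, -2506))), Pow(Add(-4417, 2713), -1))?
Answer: Rational(-4559, 852) ≈ -5.3509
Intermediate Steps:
Mul(Add(4405, Add(2207, Mul(-1, -2506))), Pow(Add(-4417, 2713), -1)) = Mul(Add(4405, Add(2207, 2506)), Pow(-1704, -1)) = Mul(Add(4405, 4713), Rational(-1, 1704)) = Mul(9118, Rational(-1, 1704)) = Rational(-4559, 852)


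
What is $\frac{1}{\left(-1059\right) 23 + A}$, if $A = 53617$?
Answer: $\frac{1}{29260} \approx 3.4176 \cdot 10^{-5}$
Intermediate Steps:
$\frac{1}{\left(-1059\right) 23 + A} = \frac{1}{\left(-1059\right) 23 + 53617} = \frac{1}{-24357 + 53617} = \frac{1}{29260}$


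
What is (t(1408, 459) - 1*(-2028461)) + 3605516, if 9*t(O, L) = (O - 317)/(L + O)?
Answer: 94667716622/16803 ≈ 5.6340e+6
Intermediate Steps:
t(O, L) = (-317 + O)/(9*(L + O)) (t(O, L) = ((O - 317)/(L + O))/9 = ((-317 + O)/(L + O))/9 = (-317 + O)/(9*(L + O)))
(t(1408, 459) - 1*(-2028461)) + 3605516 = ((-317 + 1408)/(9*(459 + 1408)) - 1*(-2028461)) + 3605516 = ((1/9)*1091/1867 + 2028461) + 3605516 = ((1/9)*(1/1867)*1091 + 2028461) + 3605516 = (1091/16803 + 2028461) + 3605516 = 34084231274/16803 + 3605516 = 94667716622/16803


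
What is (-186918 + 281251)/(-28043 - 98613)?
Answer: -94333/126656 ≈ -0.74480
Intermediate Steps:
(-186918 + 281251)/(-28043 - 98613) = 94333/(-126656) = 94333*(-1/126656) = -94333/126656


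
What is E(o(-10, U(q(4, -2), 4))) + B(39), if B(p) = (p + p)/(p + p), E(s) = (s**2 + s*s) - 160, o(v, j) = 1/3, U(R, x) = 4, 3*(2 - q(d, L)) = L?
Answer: -1429/9 ≈ -158.78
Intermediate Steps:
q(d, L) = 2 - L/3
o(v, j) = 1/3
E(s) = -160 + 2*s**2 (E(s) = (s**2 + s**2) - 160 = 2*s**2 - 160 = -160 + 2*s**2)
B(p) = 1 (B(p) = (2*p)/((2*p)) = (2*p)*(1/(2*p)) = 1)
E(o(-10, U(q(4, -2), 4))) + B(39) = (-160 + 2*(1/3)**2) + 1 = (-160 + 2*(1/9)) + 1 = (-160 + 2/9) + 1 = -1438/9 + 1 = -1429/9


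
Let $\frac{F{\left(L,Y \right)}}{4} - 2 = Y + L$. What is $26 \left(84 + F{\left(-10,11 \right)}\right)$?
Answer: $2496$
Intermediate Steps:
$F{\left(L,Y \right)} = 8 + 4 L + 4 Y$ ($F{\left(L,Y \right)} = 8 + 4 \left(Y + L\right) = 8 + 4 \left(L + Y\right) = 8 + \left(4 L + 4 Y\right) = 8 + 4 L + 4 Y$)
$26 \left(84 + F{\left(-10,11 \right)}\right) = 26 \left(84 + \left(8 + 4 \left(-10\right) + 4 \cdot 11\right)\right) = 26 \left(84 + \left(8 - 40 + 44\right)\right) = 26 \left(84 + 12\right) = 26 \cdot 96 = 2496$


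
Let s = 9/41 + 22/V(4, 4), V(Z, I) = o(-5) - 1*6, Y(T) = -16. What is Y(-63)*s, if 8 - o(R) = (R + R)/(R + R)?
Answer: -14576/41 ≈ -355.51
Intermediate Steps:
o(R) = 7 (o(R) = 8 - (R + R)/(R + R) = 8 - 2*R/(2*R) = 8 - 2*R*1/(2*R) = 8 - 1*1 = 8 - 1 = 7)
V(Z, I) = 1 (V(Z, I) = 7 - 1*6 = 7 - 6 = 1)
s = 911/41 (s = 9/41 + 22/1 = 9*(1/41) + 22*1 = 9/41 + 22 = 911/41 ≈ 22.220)
Y(-63)*s = -16*911/41 = -14576/41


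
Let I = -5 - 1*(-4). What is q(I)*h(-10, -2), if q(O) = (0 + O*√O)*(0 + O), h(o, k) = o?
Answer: -10*I ≈ -10.0*I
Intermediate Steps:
I = -1 (I = -5 + 4 = -1)
q(O) = O^(5/2) (q(O) = (0 + O^(3/2))*O = O^(3/2)*O = O^(5/2))
q(I)*h(-10, -2) = (-1)^(5/2)*(-10) = I*(-10) = -10*I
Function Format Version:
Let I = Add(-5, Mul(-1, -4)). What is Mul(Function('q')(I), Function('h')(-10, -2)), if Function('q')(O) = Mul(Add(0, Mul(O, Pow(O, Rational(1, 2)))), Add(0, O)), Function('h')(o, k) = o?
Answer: Mul(-10, I) ≈ Mul(-10.000, I)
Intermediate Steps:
I = -1 (I = Add(-5, 4) = -1)
Function('q')(O) = Pow(O, Rational(5, 2)) (Function('q')(O) = Mul(Add(0, Pow(O, Rational(3, 2))), O) = Mul(Pow(O, Rational(3, 2)), O) = Pow(O, Rational(5, 2)))
Mul(Function('q')(I), Function('h')(-10, -2)) = Mul(Pow(-1, Rational(5, 2)), -10) = Mul(I, -10) = Mul(-10, I)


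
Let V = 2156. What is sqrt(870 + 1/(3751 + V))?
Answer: sqrt(30356610537)/5907 ≈ 29.496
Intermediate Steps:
sqrt(870 + 1/(3751 + V)) = sqrt(870 + 1/(3751 + 2156)) = sqrt(870 + 1/5907) = sqrt(5139091/5907) = sqrt(30356610537)/5907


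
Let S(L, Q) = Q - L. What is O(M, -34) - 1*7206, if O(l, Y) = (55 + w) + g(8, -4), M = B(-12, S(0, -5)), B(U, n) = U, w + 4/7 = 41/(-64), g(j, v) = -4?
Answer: -3205983/448 ≈ -7156.2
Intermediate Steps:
w = -543/448 (w = -4/7 + 41/(-64) = -4/7 + 41*(-1/64) = -4/7 - 41/64 = -543/448 ≈ -1.2121)
M = -12
O(l, Y) = 22305/448 (O(l, Y) = (55 - 543/448) - 4 = 24097/448 - 4 = 22305/448)
O(M, -34) - 1*7206 = 22305/448 - 1*7206 = 22305/448 - 7206 = -3205983/448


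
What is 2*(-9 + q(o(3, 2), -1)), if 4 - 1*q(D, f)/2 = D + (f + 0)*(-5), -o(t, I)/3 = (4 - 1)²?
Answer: 86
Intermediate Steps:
o(t, I) = -27 (o(t, I) = -3*(4 - 1)² = -3*3² = -3*9 = -27)
q(D, f) = 8 - 2*D + 10*f (q(D, f) = 8 - 2*(D + (f + 0)*(-5)) = 8 - 2*(D + f*(-5)) = 8 - 2*(D - 5*f) = 8 + (-2*D + 10*f) = 8 - 2*D + 10*f)
2*(-9 + q(o(3, 2), -1)) = 2*(-9 + (8 - 2*(-27) + 10*(-1))) = 2*(-9 + (8 + 54 - 10)) = 2*(-9 + 52) = 2*43 = 86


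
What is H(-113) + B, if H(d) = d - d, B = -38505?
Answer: -38505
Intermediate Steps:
H(d) = 0
H(-113) + B = 0 - 38505 = -38505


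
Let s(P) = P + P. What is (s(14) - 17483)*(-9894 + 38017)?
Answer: -490886965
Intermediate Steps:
s(P) = 2*P
(s(14) - 17483)*(-9894 + 38017) = (2*14 - 17483)*(-9894 + 38017) = (28 - 17483)*28123 = -17455*28123 = -490886965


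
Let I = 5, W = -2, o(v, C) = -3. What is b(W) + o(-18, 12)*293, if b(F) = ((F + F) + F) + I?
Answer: -880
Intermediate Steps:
b(F) = 5 + 3*F (b(F) = ((F + F) + F) + 5 = (2*F + F) + 5 = 3*F + 5 = 5 + 3*F)
b(W) + o(-18, 12)*293 = (5 + 3*(-2)) - 3*293 = (5 - 6) - 879 = -1 - 879 = -880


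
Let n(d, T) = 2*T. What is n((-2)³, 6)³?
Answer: 1728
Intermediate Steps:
n((-2)³, 6)³ = (2*6)³ = 12³ = 1728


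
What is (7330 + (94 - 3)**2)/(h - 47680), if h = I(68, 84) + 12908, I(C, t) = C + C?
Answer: -15611/34636 ≈ -0.45072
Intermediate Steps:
I(C, t) = 2*C
h = 13044 (h = 2*68 + 12908 = 136 + 12908 = 13044)
(7330 + (94 - 3)**2)/(h - 47680) = (7330 + (94 - 3)**2)/(13044 - 47680) = (7330 + 91**2)/(-34636) = (7330 + 8281)*(-1/34636) = 15611*(-1/34636) = -15611/34636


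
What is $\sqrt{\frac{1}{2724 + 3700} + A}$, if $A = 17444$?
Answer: $\frac{\sqrt{179968772742}}{3212} \approx 132.08$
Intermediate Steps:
$\sqrt{\frac{1}{2724 + 3700} + A} = \sqrt{\frac{1}{2724 + 3700} + 17444} = \sqrt{\frac{1}{6424} + 17444} = \sqrt{\frac{112060257}{6424}} = \frac{\sqrt{179968772742}}{3212}$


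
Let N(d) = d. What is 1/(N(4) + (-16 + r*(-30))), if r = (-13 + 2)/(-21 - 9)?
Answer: -1/23 ≈ -0.043478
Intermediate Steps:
r = 11/30 (r = -11/(-30) = -11*(-1/30) = 11/30 ≈ 0.36667)
1/(N(4) + (-16 + r*(-30))) = 1/(4 + (-16 + (11/30)*(-30))) = 1/(4 + (-16 - 11)) = 1/(4 - 27) = 1/(-23) = -1/23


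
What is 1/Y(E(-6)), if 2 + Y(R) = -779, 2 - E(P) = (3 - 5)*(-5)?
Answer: -1/781 ≈ -0.0012804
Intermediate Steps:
E(P) = -8 (E(P) = 2 - (3 - 5)*(-5) = 2 - (-2)*(-5) = 2 - 1*10 = 2 - 10 = -8)
Y(R) = -781 (Y(R) = -2 - 779 = -781)
1/Y(E(-6)) = 1/(-781) = -1/781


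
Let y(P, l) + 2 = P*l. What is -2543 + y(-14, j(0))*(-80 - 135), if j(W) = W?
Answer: -2113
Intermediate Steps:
y(P, l) = -2 + P*l
-2543 + y(-14, j(0))*(-80 - 135) = -2543 + (-2 - 14*0)*(-80 - 135) = -2543 + (-2 + 0)*(-215) = -2543 - 2*(-215) = -2543 + 430 = -2113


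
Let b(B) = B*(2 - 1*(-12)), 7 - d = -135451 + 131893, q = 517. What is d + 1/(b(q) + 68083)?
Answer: 268519366/75321 ≈ 3565.0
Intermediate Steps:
d = 3565 (d = 7 - (-135451 + 131893) = 7 - 1*(-3558) = 7 + 3558 = 3565)
b(B) = 14*B (b(B) = B*(2 + 12) = B*14 = 14*B)
d + 1/(b(q) + 68083) = 3565 + 1/(14*517 + 68083) = 3565 + 1/(7238 + 68083) = 3565 + 1/75321 = 268519366/75321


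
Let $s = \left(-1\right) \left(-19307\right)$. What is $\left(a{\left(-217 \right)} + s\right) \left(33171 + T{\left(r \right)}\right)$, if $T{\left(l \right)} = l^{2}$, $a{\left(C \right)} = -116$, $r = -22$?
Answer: $645873105$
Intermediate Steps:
$s = 19307$
$\left(a{\left(-217 \right)} + s\right) \left(33171 + T{\left(r \right)}\right) = \left(-116 + 19307\right) \left(33171 + \left(-22\right)^{2}\right) = 19191 \left(33171 + 484\right) = 19191 \cdot 33655 = 645873105$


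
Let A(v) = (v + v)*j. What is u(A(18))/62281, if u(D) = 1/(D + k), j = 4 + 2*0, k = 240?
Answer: 1/23915904 ≈ 4.1813e-8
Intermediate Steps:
j = 4 (j = 4 + 0 = 4)
A(v) = 8*v (A(v) = (v + v)*4 = (2*v)*4 = 8*v)
u(D) = 1/(240 + D) (u(D) = 1/(D + 240) = 1/(240 + D))
u(A(18))/62281 = 1/((240 + 8*18)*62281) = (1/62281)/(240 + 144) = (1/62281)/384 = (1/384)*(1/62281) = 1/23915904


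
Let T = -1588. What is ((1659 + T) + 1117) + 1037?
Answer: 2225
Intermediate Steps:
((1659 + T) + 1117) + 1037 = ((1659 - 1588) + 1117) + 1037 = (71 + 1117) + 1037 = 1188 + 1037 = 2225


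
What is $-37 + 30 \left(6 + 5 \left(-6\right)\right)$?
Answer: $-757$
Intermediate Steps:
$-37 + 30 \left(6 + 5 \left(-6\right)\right) = -37 + 30 \left(6 - 30\right) = -37 + 30 \left(-24\right) = -37 - 720 = -757$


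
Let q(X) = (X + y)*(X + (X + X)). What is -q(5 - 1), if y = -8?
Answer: 48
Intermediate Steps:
q(X) = 3*X*(-8 + X) (q(X) = (X - 8)*(X + (X + X)) = (-8 + X)*(X + 2*X) = (-8 + X)*(3*X) = 3*X*(-8 + X))
-q(5 - 1) = -3*(5 - 1)*(-8 + (5 - 1)) = -3*4*(-8 + 4) = -3*4*(-4) = -1*(-48) = 48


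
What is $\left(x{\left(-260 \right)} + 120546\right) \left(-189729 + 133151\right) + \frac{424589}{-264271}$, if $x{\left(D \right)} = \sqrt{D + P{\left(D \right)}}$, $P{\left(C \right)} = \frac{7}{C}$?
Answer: $- \frac{1802394707836937}{264271} - \frac{28289 i \sqrt{4394455}}{65} \approx -6.8202 \cdot 10^{9} - 9.1234 \cdot 10^{5} i$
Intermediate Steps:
$x{\left(D \right)} = \sqrt{D + \frac{7}{D}}$
$\left(x{\left(-260 \right)} + 120546\right) \left(-189729 + 133151\right) + \frac{424589}{-264271} = \left(\sqrt{-260 + \frac{7}{-260}} + 120546\right) \left(-189729 + 133151\right) + \frac{424589}{-264271} = \left(\sqrt{-260 + 7 \left(- \frac{1}{260}\right)} + 120546\right) \left(-56578\right) + 424589 \left(- \frac{1}{264271}\right) = \left(\sqrt{-260 - \frac{7}{260}} + 120546\right) \left(-56578\right) - \frac{424589}{264271} = \left(\sqrt{- \frac{67607}{260}} + 120546\right) \left(-56578\right) - \frac{424589}{264271} = \left(\frac{i \sqrt{4394455}}{130} + 120546\right) \left(-56578\right) - \frac{424589}{264271} = \left(120546 + \frac{i \sqrt{4394455}}{130}\right) \left(-56578\right) - \frac{424589}{264271} = \left(-6820251588 - \frac{28289 i \sqrt{4394455}}{65}\right) - \frac{424589}{264271} = - \frac{1802394707836937}{264271} - \frac{28289 i \sqrt{4394455}}{65}$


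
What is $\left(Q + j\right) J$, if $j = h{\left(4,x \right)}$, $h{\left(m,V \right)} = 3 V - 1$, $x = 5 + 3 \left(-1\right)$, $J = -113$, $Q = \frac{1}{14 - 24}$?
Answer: $- \frac{5537}{10} \approx -553.7$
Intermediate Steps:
$Q = - \frac{1}{10}$ ($Q = \frac{1}{-10} = - \frac{1}{10} \approx -0.1$)
$x = 2$ ($x = 5 - 3 = 2$)
$h{\left(m,V \right)} = -1 + 3 V$
$j = 5$ ($j = -1 + 3 \cdot 2 = -1 + 6 = 5$)
$\left(Q + j\right) J = \left(- \frac{1}{10} + 5\right) \left(-113\right) = \frac{49}{10} \left(-113\right) = - \frac{5537}{10}$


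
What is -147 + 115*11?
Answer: 1118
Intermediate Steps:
-147 + 115*11 = -147 + 1265 = 1118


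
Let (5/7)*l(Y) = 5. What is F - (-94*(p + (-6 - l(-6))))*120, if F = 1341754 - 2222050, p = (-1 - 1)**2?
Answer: -981816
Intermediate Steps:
l(Y) = 7 (l(Y) = (7/5)*5 = 7)
p = 4 (p = (-2)**2 = 4)
F = -880296
F - (-94*(p + (-6 - l(-6))))*120 = -880296 - (-94*(4 + (-6 - 1*7)))*120 = -880296 - (-94*(4 + (-6 - 7)))*120 = -880296 - (-94*(4 - 13))*120 = -880296 - (-94*(-9))*120 = -880296 - 846*120 = -880296 - 1*101520 = -880296 - 101520 = -981816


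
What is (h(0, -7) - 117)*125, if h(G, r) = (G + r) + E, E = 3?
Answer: -15125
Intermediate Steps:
h(G, r) = 3 + G + r (h(G, r) = (G + r) + 3 = 3 + G + r)
(h(0, -7) - 117)*125 = ((3 + 0 - 7) - 117)*125 = (-4 - 117)*125 = -121*125 = -15125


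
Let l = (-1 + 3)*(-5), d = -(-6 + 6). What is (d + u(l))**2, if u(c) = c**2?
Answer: 10000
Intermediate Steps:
d = 0 (d = -1*0 = 0)
l = -10 (l = 2*(-5) = -10)
(d + u(l))**2 = (0 + (-10)**2)**2 = (0 + 100)**2 = 100**2 = 10000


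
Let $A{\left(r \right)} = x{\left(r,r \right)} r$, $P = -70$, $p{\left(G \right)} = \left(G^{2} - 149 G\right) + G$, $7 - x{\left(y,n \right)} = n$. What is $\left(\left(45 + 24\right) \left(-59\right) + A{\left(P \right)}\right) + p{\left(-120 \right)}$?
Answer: $22699$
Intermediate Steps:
$x{\left(y,n \right)} = 7 - n$
$p{\left(G \right)} = G^{2} - 148 G$
$A{\left(r \right)} = r \left(7 - r\right)$ ($A{\left(r \right)} = \left(7 - r\right) r = r \left(7 - r\right)$)
$\left(\left(45 + 24\right) \left(-59\right) + A{\left(P \right)}\right) + p{\left(-120 \right)} = \left(\left(45 + 24\right) \left(-59\right) - 70 \left(7 - -70\right)\right) - 120 \left(-148 - 120\right) = \left(69 \left(-59\right) - 70 \left(7 + 70\right)\right) - -32160 = \left(-4071 - 5390\right) + 32160 = -9461 + 32160 = 22699$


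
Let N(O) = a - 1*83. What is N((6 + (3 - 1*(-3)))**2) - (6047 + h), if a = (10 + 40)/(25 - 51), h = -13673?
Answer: 98034/13 ≈ 7541.1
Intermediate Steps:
a = -25/13 (a = 50/(-26) = 50*(-1/26) = -25/13 ≈ -1.9231)
N(O) = -1104/13 (N(O) = -25/13 - 1*83 = -25/13 - 83 = -1104/13)
N((6 + (3 - 1*(-3)))**2) - (6047 + h) = -1104/13 - (6047 - 13673) = -1104/13 - 1*(-7626) = -1104/13 + 7626 = 98034/13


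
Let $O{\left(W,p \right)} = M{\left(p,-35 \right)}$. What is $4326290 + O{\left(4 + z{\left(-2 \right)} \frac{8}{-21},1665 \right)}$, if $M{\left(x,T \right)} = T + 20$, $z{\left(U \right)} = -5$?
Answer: $4326275$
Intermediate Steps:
$M{\left(x,T \right)} = 20 + T$
$O{\left(W,p \right)} = -15$ ($O{\left(W,p \right)} = 20 - 35 = -15$)
$4326290 + O{\left(4 + z{\left(-2 \right)} \frac{8}{-21},1665 \right)} = 4326290 - 15 = 4326275$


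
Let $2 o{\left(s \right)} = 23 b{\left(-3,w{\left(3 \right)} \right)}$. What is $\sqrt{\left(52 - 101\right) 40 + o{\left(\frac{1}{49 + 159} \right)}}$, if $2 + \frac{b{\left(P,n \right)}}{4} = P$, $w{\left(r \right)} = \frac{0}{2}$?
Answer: $i \sqrt{2190} \approx 46.797 i$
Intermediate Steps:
$w{\left(r \right)} = 0$ ($w{\left(r \right)} = 0 \cdot \frac{1}{2} = 0$)
$b{\left(P,n \right)} = -8 + 4 P$
$o{\left(s \right)} = -230$ ($o{\left(s \right)} = \frac{23 \left(-8 + 4 \left(-3\right)\right)}{2} = \frac{23 \left(-8 - 12\right)}{2} = \frac{23 \left(-20\right)}{2} = \frac{1}{2} \left(-460\right) = -230$)
$\sqrt{\left(52 - 101\right) 40 + o{\left(\frac{1}{49 + 159} \right)}} = \sqrt{\left(52 - 101\right) 40 - 230} = \sqrt{\left(-49\right) 40 - 230} = \sqrt{-1960 - 230} = \sqrt{-2190} = i \sqrt{2190}$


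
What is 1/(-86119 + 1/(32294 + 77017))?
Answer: -109311/9413754008 ≈ -1.1612e-5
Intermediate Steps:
1/(-86119 + 1/(32294 + 77017)) = 1/(-86119 + 1/109311) = 1/(-9413754008/109311) = -109311/9413754008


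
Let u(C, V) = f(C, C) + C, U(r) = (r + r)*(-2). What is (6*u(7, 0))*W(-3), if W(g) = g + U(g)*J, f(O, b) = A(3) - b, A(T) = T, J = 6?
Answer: 1242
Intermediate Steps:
U(r) = -4*r (U(r) = (2*r)*(-2) = -4*r)
f(O, b) = 3 - b
u(C, V) = 3 (u(C, V) = (3 - C) + C = 3)
W(g) = -23*g (W(g) = g - 4*g*6 = g - 24*g = -23*g)
(6*u(7, 0))*W(-3) = (6*3)*(-23*(-3)) = 18*69 = 1242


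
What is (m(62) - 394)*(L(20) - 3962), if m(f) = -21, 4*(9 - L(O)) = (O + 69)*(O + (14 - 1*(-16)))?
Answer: 4204365/2 ≈ 2.1022e+6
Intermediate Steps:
L(O) = 9 - (30 + O)*(69 + O)/4 (L(O) = 9 - (O + 69)*(O + (14 - 1*(-16)))/4 = 9 - (69 + O)*(O + (14 + 16))/4 = 9 - (69 + O)*(O + 30)/4 = 9 - (69 + O)*(30 + O)/4 = 9 - (30 + O)*(69 + O)/4)
(m(62) - 394)*(L(20) - 3962) = (-21 - 394)*((-1017/2 - 99/4*20 - 1/4*20**2) - 3962) = -415*((-1017/2 - 495 - 1/4*400) - 3962) = -415*((-1017/2 - 495 - 100) - 3962) = -415*(-2207/2 - 3962) = -415*(-10131/2) = 4204365/2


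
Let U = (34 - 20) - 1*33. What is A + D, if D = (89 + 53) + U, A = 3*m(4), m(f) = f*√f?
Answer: 147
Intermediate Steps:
m(f) = f^(3/2)
U = -19 (U = 14 - 33 = -19)
A = 24 (A = 3*4^(3/2) = 3*8 = 24)
D = 123 (D = (89 + 53) - 19 = 142 - 19 = 123)
A + D = 24 + 123 = 147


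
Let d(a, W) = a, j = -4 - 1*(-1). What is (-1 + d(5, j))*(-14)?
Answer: -56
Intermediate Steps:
j = -3 (j = -4 + 1 = -3)
(-1 + d(5, j))*(-14) = (-1 + 5)*(-14) = 4*(-14) = -56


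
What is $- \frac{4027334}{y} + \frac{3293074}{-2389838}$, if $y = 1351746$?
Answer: $- \frac{29082800494}{6674491647} \approx -4.3573$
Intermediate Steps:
$- \frac{4027334}{y} + \frac{3293074}{-2389838} = - \frac{4027334}{1351746} + \frac{3293074}{-2389838} = \left(-4027334\right) \frac{1}{1351746} + 3293074 \left(- \frac{1}{2389838}\right) = - \frac{2013667}{675873} - \frac{1646537}{1194919} = - \frac{29082800494}{6674491647}$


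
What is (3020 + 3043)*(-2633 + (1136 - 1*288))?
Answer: -10822455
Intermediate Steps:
(3020 + 3043)*(-2633 + (1136 - 1*288)) = 6063*(-2633 + (1136 - 288)) = 6063*(-2633 + 848) = 6063*(-1785) = -10822455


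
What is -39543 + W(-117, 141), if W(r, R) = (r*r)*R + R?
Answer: 1890747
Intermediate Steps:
W(r, R) = R + R*r² (W(r, R) = r²*R + R = R*r² + R = R + R*r²)
-39543 + W(-117, 141) = -39543 + 141*(1 + (-117)²) = -39543 + 141*(1 + 13689) = -39543 + 141*13690 = -39543 + 1930290 = 1890747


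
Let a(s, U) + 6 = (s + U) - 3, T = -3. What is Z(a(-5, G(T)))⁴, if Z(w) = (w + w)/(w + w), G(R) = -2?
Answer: 1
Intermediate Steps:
a(s, U) = -9 + U + s (a(s, U) = -6 + ((s + U) - 3) = -6 + ((U + s) - 3) = -6 + (-3 + U + s) = -9 + U + s)
Z(w) = 1 (Z(w) = (2*w)/((2*w)) = (2*w)*(1/(2*w)) = 1)
Z(a(-5, G(T)))⁴ = 1⁴ = 1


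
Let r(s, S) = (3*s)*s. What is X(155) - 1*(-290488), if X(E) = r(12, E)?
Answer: 290920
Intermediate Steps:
r(s, S) = 3*s²
X(E) = 432 (X(E) = 3*12² = 3*144 = 432)
X(155) - 1*(-290488) = 432 - 1*(-290488) = 432 + 290488 = 290920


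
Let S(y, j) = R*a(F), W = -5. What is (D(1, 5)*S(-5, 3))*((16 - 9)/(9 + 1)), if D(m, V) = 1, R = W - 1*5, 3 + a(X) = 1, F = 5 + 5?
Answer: 14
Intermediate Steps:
F = 10
a(X) = -2 (a(X) = -3 + 1 = -2)
R = -10 (R = -5 - 1*5 = -5 - 5 = -10)
S(y, j) = 20 (S(y, j) = -10*(-2) = 20)
(D(1, 5)*S(-5, 3))*((16 - 9)/(9 + 1)) = (1*20)*((16 - 9)/(9 + 1)) = 20*(7/10) = 14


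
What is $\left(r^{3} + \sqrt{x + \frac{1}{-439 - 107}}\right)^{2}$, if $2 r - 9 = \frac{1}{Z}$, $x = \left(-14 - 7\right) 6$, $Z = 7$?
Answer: $\frac{82595591093}{9176622} + \frac{32768 i \sqrt{37563162}}{93639} \approx 9000.7 + 2144.7 i$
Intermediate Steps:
$x = -126$ ($x = \left(-21\right) 6 = -126$)
$r = \frac{32}{7}$ ($r = \frac{9}{2} + \frac{1}{2 \cdot 7} = \frac{9}{2} + \frac{1}{2} \cdot \frac{1}{7} = \frac{9}{2} + \frac{1}{14} = \frac{32}{7} \approx 4.5714$)
$\left(r^{3} + \sqrt{x + \frac{1}{-439 - 107}}\right)^{2} = \left(\left(\frac{32}{7}\right)^{3} + \sqrt{-126 + \frac{1}{-439 - 107}}\right)^{2} = \left(\frac{32768}{343} + \sqrt{-126 + \frac{1}{-546}}\right)^{2} = \left(\frac{32768}{343} + \sqrt{-126 - \frac{1}{546}}\right)^{2} = \left(\frac{32768}{343} + \sqrt{- \frac{68797}{546}}\right)^{2} = \left(\frac{32768}{343} + \frac{i \sqrt{37563162}}{546}\right)^{2}$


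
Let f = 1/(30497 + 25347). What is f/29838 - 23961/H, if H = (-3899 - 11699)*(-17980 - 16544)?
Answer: -13202723335/296725223170156 ≈ -4.4495e-5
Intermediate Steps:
f = 1/55844 ≈ 1.7907e-5
H = 538505352 (H = -15598*(-34524) = 538505352)
f/29838 - 23961/H = (1/55844)/29838 - 23961/538505352 = (1/55844)*(1/29838) - 23961*1/538505352 = 1/1666273272 - 1141/25643112 = -13202723335/296725223170156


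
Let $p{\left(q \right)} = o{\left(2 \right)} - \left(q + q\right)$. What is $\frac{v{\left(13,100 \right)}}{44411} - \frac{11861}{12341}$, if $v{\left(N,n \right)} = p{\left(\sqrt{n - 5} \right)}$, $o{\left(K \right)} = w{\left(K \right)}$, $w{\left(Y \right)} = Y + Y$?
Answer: $- \frac{526709507}{548076151} - \frac{2 \sqrt{95}}{44411} \approx -0.96145$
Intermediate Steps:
$w{\left(Y \right)} = 2 Y$
$o{\left(K \right)} = 2 K$
$p{\left(q \right)} = 4 - 2 q$ ($p{\left(q \right)} = 2 \cdot 2 - \left(q + q\right) = 4 - 2 q$)
$v{\left(N,n \right)} = 4 - 2 \sqrt{-5 + n}$ ($v{\left(N,n \right)} = 4 - 2 \sqrt{n - 5} = 4 - 2 \sqrt{-5 + n}$)
$\frac{v{\left(13,100 \right)}}{44411} - \frac{11861}{12341} = \frac{4 - 2 \sqrt{-5 + 100}}{44411} - \frac{11861}{12341} = \left(4 - 2 \sqrt{95}\right) \frac{1}{44411} - \frac{11861}{12341} = \left(\frac{4}{44411} - \frac{2 \sqrt{95}}{44411}\right) - \frac{11861}{12341} = - \frac{526709507}{548076151} - \frac{2 \sqrt{95}}{44411}$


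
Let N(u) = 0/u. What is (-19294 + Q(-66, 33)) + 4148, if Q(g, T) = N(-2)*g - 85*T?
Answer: -17951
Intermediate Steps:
N(u) = 0
Q(g, T) = -85*T (Q(g, T) = 0*g - 85*T = 0 - 85*T = -85*T)
(-19294 + Q(-66, 33)) + 4148 = (-19294 - 85*33) + 4148 = (-19294 - 2805) + 4148 = -22099 + 4148 = -17951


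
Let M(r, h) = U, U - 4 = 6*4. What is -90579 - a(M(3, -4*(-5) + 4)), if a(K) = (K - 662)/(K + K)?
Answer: -2535895/28 ≈ -90568.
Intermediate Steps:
U = 28 (U = 4 + 6*4 = 4 + 24 = 28)
M(r, h) = 28
a(K) = (-662 + K)/(2*K) (a(K) = (-662 + K)/((2*K)) = (-662 + K)*(1/(2*K)) = (-662 + K)/(2*K))
-90579 - a(M(3, -4*(-5) + 4)) = -90579 - (-662 + 28)/(2*28) = -90579 - (-634)/(2*28) = -90579 - 1*(-317/28) = -90579 + 317/28 = -2535895/28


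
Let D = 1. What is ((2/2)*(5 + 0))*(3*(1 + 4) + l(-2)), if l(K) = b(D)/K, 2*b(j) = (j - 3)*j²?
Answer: 155/2 ≈ 77.500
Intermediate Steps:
b(j) = j²*(-3 + j)/2 (b(j) = ((j - 3)*j²)/2 = ((-3 + j)*j²)/2 = (j²*(-3 + j))/2 = j²*(-3 + j)/2)
l(K) = -1/K (l(K) = ((½)*1²*(-3 + 1))/K = ((½)*1*(-2))/K = -1/K)
((2/2)*(5 + 0))*(3*(1 + 4) + l(-2)) = ((2/2)*(5 + 0))*(3*(1 + 4) - 1/(-2)) = ((2*(½))*5)*(3*5 - 1*(-½)) = (1*5)*(15 + ½) = 5*(31/2) = 155/2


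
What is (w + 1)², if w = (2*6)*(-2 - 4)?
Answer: 5041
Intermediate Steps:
w = -72 (w = 12*(-6) = -72)
(w + 1)² = (-72 + 1)² = (-71)² = 5041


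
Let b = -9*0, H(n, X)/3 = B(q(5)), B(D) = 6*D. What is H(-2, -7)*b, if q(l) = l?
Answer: 0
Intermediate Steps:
H(n, X) = 90 (H(n, X) = 3*(6*5) = 3*30 = 90)
b = 0
H(-2, -7)*b = 90*0 = 0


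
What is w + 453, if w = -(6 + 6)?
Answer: 441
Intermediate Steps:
w = -12 (w = -1*12 = -12)
w + 453 = -12 + 453 = 441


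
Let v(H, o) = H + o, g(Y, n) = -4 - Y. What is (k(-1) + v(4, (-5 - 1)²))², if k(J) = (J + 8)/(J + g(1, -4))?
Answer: 54289/36 ≈ 1508.0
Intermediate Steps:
k(J) = (8 + J)/(-5 + J) (k(J) = (J + 8)/(J + (-4 - 1*1)) = (8 + J)/(J + (-4 - 1)) = (8 + J)/(J - 5) = (8 + J)/(-5 + J))
(k(-1) + v(4, (-5 - 1)²))² = ((8 - 1)/(-5 - 1) + (4 + (-5 - 1)²))² = (7/(-6) + (4 + (-6)²))² = (-⅙*7 + (4 + 36))² = (-7/6 + 40)² = (233/6)² = 54289/36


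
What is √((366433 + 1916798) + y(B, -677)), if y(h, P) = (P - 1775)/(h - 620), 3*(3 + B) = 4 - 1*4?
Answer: √886189692395/623 ≈ 1511.0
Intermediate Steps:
B = -3 (B = -3 + (4 - 1*4)/3 = -3 + (4 - 4)/3 = -3 + (⅓)*0 = -3 + 0 = -3)
y(h, P) = (-1775 + P)/(-620 + h)
√((366433 + 1916798) + y(B, -677)) = √((366433 + 1916798) + (-1775 - 677)/(-620 - 3)) = √(2283231 - 2452/(-623)) = √(2283231 - 1/623*(-2452)) = √(2283231 + 2452/623) = √(1422455365/623) = √886189692395/623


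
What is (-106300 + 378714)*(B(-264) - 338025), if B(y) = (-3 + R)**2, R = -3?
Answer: -92072935446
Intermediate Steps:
B(y) = 36 (B(y) = (-3 - 3)**2 = (-6)**2 = 36)
(-106300 + 378714)*(B(-264) - 338025) = (-106300 + 378714)*(36 - 338025) = 272414*(-337989) = -92072935446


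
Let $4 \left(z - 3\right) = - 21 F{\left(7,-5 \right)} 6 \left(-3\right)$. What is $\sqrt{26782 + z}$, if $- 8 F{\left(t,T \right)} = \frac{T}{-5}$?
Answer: $\frac{\sqrt{428371}}{4} \approx 163.63$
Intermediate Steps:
$F{\left(t,T \right)} = \frac{T}{40}$ ($F{\left(t,T \right)} = - \frac{T \frac{1}{-5}}{8} = - \frac{T \left(- \frac{1}{5}\right)}{8} = - \frac{\left(- \frac{1}{5}\right) T}{8} = \frac{T}{40}$)
$z = - \frac{141}{16}$ ($z = 3 + \frac{- 21 \cdot \frac{1}{40} \left(-5\right) 6 \left(-3\right)}{4} = 3 + \frac{\left(-21\right) \left(- \frac{1}{8}\right) \left(-18\right)}{4} = 3 + \frac{\frac{21}{8} \left(-18\right)}{4} = 3 + \frac{1}{4} \left(- \frac{189}{4}\right) = 3 - \frac{189}{16} = - \frac{141}{16} \approx -8.8125$)
$\sqrt{26782 + z} = \sqrt{26782 - \frac{141}{16}} = \sqrt{\frac{428371}{16}} = \frac{\sqrt{428371}}{4}$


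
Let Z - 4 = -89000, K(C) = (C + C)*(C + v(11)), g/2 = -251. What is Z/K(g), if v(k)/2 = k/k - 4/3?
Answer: -66747/378508 ≈ -0.17634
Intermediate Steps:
g = -502 (g = 2*(-251) = -502)
v(k) = -⅔ (v(k) = 2*(k/k - 4/3) = 2*(1 - 4*⅓) = 2*(1 - 4/3) = 2*(-⅓) = -⅔)
K(C) = 2*C*(-⅔ + C) (K(C) = (C + C)*(C - ⅔) = (2*C)*(-⅔ + C) = 2*C*(-⅔ + C))
Z = -88996 (Z = 4 - 89000 = -88996)
Z/K(g) = -88996*(-3/(1004*(-2 + 3*(-502)))) = -88996*(-3/(1004*(-2 - 1506))) = -88996/((⅔)*(-502)*(-1508)) = -88996/1514032/3 = -88996*3/1514032 = -66747/378508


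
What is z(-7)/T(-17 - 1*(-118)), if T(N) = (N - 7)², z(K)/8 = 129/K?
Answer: -258/15463 ≈ -0.016685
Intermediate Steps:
z(K) = 1032/K (z(K) = 8*(129/K) = 1032/K)
T(N) = (-7 + N)²
z(-7)/T(-17 - 1*(-118)) = (1032/(-7))/((-7 + (-17 - 1*(-118)))²) = (1032*(-⅐))/((-7 + (-17 + 118))²) = -1032/(7*(-7 + 101)²) = -1032/(7*(94²)) = -1032/7/8836 = -1032/7*1/8836 = -258/15463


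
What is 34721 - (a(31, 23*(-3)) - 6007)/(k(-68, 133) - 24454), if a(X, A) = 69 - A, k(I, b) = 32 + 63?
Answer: 845762970/24359 ≈ 34721.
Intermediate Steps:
k(I, b) = 95
34721 - (a(31, 23*(-3)) - 6007)/(k(-68, 133) - 24454) = 34721 - ((69 - 23*(-3)) - 6007)/(95 - 24454) = 34721 - ((69 - 1*(-69)) - 6007)/(-24359) = 34721 - ((69 + 69) - 6007)*(-1)/24359 = 34721 - (138 - 6007)*(-1)/24359 = 34721 - (-5869)*(-1)/24359 = 34721 - 1*5869/24359 = 34721 - 5869/24359 = 845762970/24359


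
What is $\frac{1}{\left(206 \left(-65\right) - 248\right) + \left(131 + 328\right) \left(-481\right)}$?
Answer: $- \frac{1}{234417} \approx -4.2659 \cdot 10^{-6}$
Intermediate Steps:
$\frac{1}{\left(206 \left(-65\right) - 248\right) + \left(131 + 328\right) \left(-481\right)} = \frac{1}{\left(-13390 - 248\right) + 459 \left(-481\right)} = \frac{1}{-13638 - 220779} = \frac{1}{-234417} = - \frac{1}{234417}$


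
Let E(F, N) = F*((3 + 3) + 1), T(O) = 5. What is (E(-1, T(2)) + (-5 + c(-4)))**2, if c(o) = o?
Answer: 256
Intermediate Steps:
E(F, N) = 7*F (E(F, N) = F*(6 + 1) = F*7 = 7*F)
(E(-1, T(2)) + (-5 + c(-4)))**2 = (7*(-1) + (-5 - 4))**2 = (-7 - 9)**2 = (-16)**2 = 256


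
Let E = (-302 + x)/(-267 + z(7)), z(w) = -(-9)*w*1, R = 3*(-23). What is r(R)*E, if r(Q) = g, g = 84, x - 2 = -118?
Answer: 2926/17 ≈ 172.12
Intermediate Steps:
x = -116 (x = 2 - 118 = -116)
R = -69
z(w) = 9*w (z(w) = (9*w)*1 = 9*w)
E = 209/102 (E = (-302 - 116)/(-267 + 9*7) = -418/(-267 + 63) = -418/(-204) = -418*(-1/204) = 209/102 ≈ 2.0490)
r(Q) = 84
r(R)*E = 84*(209/102) = 2926/17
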